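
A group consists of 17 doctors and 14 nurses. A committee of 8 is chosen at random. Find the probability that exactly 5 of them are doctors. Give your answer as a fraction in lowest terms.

Total number of selections: C(31,8) = 7888725.
Selections with exactly 5 doctors: choose 5 of the 17 doctors and 3 of the 14 nurses, C(17,5)·C(14,3) = 6188·364 = 2252432.
Probability = 2252432/7888725 = 173264/606825.

173264/606825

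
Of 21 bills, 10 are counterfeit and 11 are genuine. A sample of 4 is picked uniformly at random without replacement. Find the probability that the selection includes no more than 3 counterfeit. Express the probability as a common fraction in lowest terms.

There are C(21,4) = 5985 ways to choose the 4.
The complement is exactly 4 counterfeit: C(10,4)·C(11,0) = 210.
Probability = 1 − 210/5985 = 5775/5985 = 55/57.

55/57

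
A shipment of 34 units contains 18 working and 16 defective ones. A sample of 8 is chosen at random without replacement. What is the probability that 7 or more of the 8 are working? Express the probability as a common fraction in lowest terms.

1807/59334

Total selections: C(34,8) = 18156204.
Favorable selections (7 or more working): C(18,7)·C(16,1) + C(18,8)·C(16,0) = 509184 + 43758 = 552942.
Probability = 552942/18156204 = 1807/59334.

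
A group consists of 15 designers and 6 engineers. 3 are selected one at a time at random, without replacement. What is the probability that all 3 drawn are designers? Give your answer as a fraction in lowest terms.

Multiply the conditional probabilities at each draw: 15/21 · 14/20 · 13/19 = 2730/7980 = 13/38.

13/38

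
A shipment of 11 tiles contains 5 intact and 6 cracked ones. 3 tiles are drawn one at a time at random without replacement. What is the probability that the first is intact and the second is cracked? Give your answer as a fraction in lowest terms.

Multiply the conditional probabilities at each draw: 5/11 · 6/10 = 30/110 = 3/11.

3/11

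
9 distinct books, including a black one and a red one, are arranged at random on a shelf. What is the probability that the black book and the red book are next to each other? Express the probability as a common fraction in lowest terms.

2/9

There are 9! = 362880 arrangements.
Treat the black book and the red book as a block: 8! arrangements of the blocks × 2 orders within the block = 2·40320 = 80640.
Probability = 80640/362880 = 2/9.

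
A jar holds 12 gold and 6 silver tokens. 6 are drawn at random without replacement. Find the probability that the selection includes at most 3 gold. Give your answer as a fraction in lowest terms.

1821/6188

Total selections: C(18,6) = 18564.
Favorable selections (at most 3 gold): C(12,0)·C(6,6) + C(12,1)·C(6,5) + C(12,2)·C(6,4) + C(12,3)·C(6,3) = 1 + 72 + 990 + 4400 = 5463.
Probability = 5463/18564 = 1821/6188.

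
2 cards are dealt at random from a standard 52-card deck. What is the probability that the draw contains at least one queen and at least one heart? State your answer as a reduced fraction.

29/442

There are C(52,2) = 1326 possible draws.
By inclusion-exclusion on the complements, draws missing all queens or all hearts: C(48,2) + C(39,2) − C(36,2) = 1128 + 741 − 630 = 1239.
So draws with at least one of each: 1326 − 1239 = 87, probability 87/1326 = 29/442.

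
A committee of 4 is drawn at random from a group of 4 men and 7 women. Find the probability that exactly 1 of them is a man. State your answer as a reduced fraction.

The sample space is all 4-subsets of the 11: C(11,4) = 330.
Selections with exactly 1 man: choose 1 of the 4 men and 3 of the 7 women, C(4,1)·C(7,3) = 4·35 = 140.
Probability = 140/330 = 14/33.

14/33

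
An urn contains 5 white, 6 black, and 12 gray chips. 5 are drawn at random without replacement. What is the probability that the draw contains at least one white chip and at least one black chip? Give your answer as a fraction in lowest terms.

There are C(23,5) = 33649 possible draws.
By inclusion-exclusion on the complements, draws missing all white or all black: C(18,5) + C(17,5) − C(12,5) = 8568 + 6188 − 792 = 13964.
So draws with at least one of each: 33649 − 13964 = 19685, probability 19685/33649.

19685/33649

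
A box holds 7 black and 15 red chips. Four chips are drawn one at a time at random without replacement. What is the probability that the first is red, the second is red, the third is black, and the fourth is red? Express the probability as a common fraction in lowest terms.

Multiply the conditional probabilities at each draw: 15/22 · 14/21 · 7/20 · 13/19 = 19110/175560 = 91/836.

91/836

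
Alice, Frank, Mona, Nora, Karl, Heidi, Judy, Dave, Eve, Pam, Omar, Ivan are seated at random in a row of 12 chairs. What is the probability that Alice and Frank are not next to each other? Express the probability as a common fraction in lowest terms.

5/6

There are 12! = 479001600 arrangements.
Arrangements with Alice and Frank adjacent: 2·11! = 79833600.
So not adjacent: 479001600 − 79833600 = 399168000, probability 399168000/479001600 = 5/6.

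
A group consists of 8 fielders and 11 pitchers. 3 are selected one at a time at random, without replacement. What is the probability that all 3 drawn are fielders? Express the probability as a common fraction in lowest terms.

56/969

Multiply the conditional probabilities at each draw: 8/19 · 7/18 · 6/17 = 336/5814 = 56/969.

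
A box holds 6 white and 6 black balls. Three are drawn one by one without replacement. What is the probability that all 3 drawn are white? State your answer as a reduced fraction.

1/11

Multiply the conditional probabilities at each draw: 6/12 · 5/11 · 4/10 = 120/1320 = 1/11.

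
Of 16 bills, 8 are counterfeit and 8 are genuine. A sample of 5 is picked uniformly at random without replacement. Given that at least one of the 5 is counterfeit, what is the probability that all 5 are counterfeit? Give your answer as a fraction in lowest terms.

1/77

Work in counts. Selections with at least one counterfeit: C(16,5) − C(8,5) = 4368 − 56 = 4312.
Of those, selections where all 5 are counterfeit: C(8,5) = 56.
Conditional probability = 56/4312 = 1/77.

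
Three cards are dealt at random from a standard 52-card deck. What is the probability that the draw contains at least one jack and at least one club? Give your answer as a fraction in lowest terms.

33/260

There are C(52,3) = 22100 possible draws.
By inclusion-exclusion on the complements, draws missing all jacks or all clubs: C(48,3) + C(39,3) − C(36,3) = 17296 + 9139 − 7140 = 19295.
So draws with at least one of each: 22100 − 19295 = 2805, probability 2805/22100 = 33/260.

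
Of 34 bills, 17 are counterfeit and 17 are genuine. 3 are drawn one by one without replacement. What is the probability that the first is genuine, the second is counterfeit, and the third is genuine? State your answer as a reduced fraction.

17/132

Multiply the conditional probabilities at each draw: 17/34 · 17/33 · 16/32 = 4624/35904 = 17/132.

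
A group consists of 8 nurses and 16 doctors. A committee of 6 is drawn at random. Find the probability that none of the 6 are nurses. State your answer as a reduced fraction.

26/437

There are C(24,6) = 134596 possible selections.
Selections with no nurses (all doctors): C(16,6) = 8008.
Probability = 8008/134596 = 26/437.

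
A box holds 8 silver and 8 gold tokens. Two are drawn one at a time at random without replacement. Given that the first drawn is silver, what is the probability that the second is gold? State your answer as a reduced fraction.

8/15

After removing one silver, 15 remain: 7 silver and 8 gold.
So the probability the next is gold is 8/15.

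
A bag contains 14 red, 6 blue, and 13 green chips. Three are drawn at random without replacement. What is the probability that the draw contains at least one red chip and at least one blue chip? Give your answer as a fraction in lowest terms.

There are C(33,3) = 5456 possible draws.
By inclusion-exclusion on the complements, draws missing all red or all blue: C(19,3) + C(27,3) − C(13,3) = 969 + 2925 − 286 = 3608.
So draws with at least one of each: 5456 − 3608 = 1848, probability 1848/5456 = 21/62.

21/62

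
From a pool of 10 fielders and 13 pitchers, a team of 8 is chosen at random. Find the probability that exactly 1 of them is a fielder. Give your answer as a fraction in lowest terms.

The sample space is all 8-subsets of the 23: C(23,8) = 490314.
Selections with exactly 1 fielder: choose 1 of the 10 fielders and 7 of the 13 pitchers, C(10,1)·C(13,7) = 10·1716 = 17160.
Probability = 17160/490314 = 260/7429.

260/7429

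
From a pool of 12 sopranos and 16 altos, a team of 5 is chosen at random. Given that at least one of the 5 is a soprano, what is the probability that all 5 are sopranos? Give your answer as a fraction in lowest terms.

Work in counts. Selections with at least one soprano: C(28,5) − C(16,5) = 98280 − 4368 = 93912.
Of those, selections where all 5 are sopranos: C(12,5) = 792.
Conditional probability = 792/93912 = 33/3913.

33/3913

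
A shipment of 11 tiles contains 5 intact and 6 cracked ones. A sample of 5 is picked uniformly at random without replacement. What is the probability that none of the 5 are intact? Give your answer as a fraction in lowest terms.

1/77

There are C(11,5) = 462 possible selections.
Selections with no intact (all cracked): C(6,5) = 6.
Probability = 6/462 = 1/77.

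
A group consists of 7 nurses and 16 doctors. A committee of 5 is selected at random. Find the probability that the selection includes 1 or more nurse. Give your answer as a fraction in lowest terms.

Total selections: C(23,5) = 33649.
The complement is all 5 are doctors: C(16,5) = 4368.
Probability = 1 − 4368/33649 = 29281/33649 = 4183/4807.

4183/4807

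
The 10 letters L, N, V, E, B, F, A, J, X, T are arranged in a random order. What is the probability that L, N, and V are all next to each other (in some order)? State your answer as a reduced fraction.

1/15

There are 10! = 3628800 arrangements.
Treat the three as one block: 8! placements × 3! orders within the block = 40320·6 = 241920.
Probability = 241920/3628800 = 1/15.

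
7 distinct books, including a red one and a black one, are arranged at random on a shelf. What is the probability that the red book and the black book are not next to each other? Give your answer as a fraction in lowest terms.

There are 7! = 5040 arrangements.
Arrangements with the red book and the black book adjacent: 2·6! = 1440.
So not adjacent: 5040 − 1440 = 3600, probability 3600/5040 = 5/7.

5/7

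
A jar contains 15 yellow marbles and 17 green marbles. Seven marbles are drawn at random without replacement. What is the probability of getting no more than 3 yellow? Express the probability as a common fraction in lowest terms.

4658/8091

There are C(32,7) = 3365856 ways to choose the 7.
Favorable selections (no more than 3 yellow): C(15,0)·C(17,7) + C(15,1)·C(17,6) + C(15,2)·C(17,5) + C(15,3)·C(17,4) = 19448 + 185640 + 649740 + 1082900 = 1937728.
Probability = 1937728/3365856 = 4658/8091.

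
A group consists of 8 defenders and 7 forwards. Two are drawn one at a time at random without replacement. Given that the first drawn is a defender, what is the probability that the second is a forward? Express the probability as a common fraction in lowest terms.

After removing one defender, 14 remain: 7 defenders and 7 forwards.
So the probability the next is a forward is 7/14 = 1/2.

1/2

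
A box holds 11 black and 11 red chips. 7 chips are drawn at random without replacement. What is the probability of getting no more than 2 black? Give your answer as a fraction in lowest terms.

467/2584

Total selections: C(22,7) = 170544.
Favorable selections (no more than 2 black): C(11,0)·C(11,7) + C(11,1)·C(11,6) + C(11,2)·C(11,5) = 330 + 5082 + 25410 = 30822.
Probability = 30822/170544 = 467/2584.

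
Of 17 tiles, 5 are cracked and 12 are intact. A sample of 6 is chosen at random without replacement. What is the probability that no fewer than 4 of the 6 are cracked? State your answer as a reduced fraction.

There are C(17,6) = 12376 ways to choose the 6.
Favorable selections (no fewer than 4 cracked): C(5,4)·C(12,2) + C(5,5)·C(12,1) = 330 + 12 = 342.
Probability = 342/12376 = 171/6188.

171/6188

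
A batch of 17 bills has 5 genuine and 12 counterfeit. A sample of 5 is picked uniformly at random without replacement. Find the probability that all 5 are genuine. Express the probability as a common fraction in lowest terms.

1/6188

There are C(17,5) = 6188 possible selections.
Selections with all genuine: C(5,5) = 1.
Probability = 1/6188.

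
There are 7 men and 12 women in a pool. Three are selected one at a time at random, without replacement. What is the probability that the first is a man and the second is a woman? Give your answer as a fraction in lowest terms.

Multiply the conditional probabilities at each draw: 7/19 · 12/18 = 84/342 = 14/57.

14/57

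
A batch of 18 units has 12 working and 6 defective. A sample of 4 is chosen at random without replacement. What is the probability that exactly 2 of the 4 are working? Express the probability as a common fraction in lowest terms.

11/34

There are C(18,4) = 3060 ways to choose 4 from 18.
Selections with exactly 2 working: choose 2 of the 12 working and 2 of the 6 defective, C(12,2)·C(6,2) = 66·15 = 990.
Probability = 990/3060 = 11/34.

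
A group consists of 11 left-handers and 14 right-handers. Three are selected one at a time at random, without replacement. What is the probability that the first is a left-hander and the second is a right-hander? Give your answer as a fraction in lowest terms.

77/300

Multiply the conditional probabilities at each draw: 11/25 · 14/24 = 154/600 = 77/300.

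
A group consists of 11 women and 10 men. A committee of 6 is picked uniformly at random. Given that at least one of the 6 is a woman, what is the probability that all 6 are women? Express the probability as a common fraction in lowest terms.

Work in counts. Selections with at least one woman: C(21,6) − C(10,6) = 54264 − 210 = 54054.
Of those, selections where all 6 are women: C(11,6) = 462.
Conditional probability = 462/54054 = 1/117.

1/117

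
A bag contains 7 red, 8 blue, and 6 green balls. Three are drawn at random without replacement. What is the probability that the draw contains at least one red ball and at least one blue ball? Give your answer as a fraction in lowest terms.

There are C(21,3) = 1330 possible draws.
By inclusion-exclusion on the complements, draws missing all red or all blue: C(14,3) + C(13,3) − C(6,3) = 364 + 286 − 20 = 630.
So draws with at least one of each: 1330 − 630 = 700, probability 700/1330 = 10/19.

10/19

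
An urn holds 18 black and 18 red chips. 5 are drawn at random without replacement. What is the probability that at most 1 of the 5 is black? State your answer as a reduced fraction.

13/77

Total selections: C(36,5) = 376992.
Favorable selections (at most 1 black): C(18,0)·C(18,5) + C(18,1)·C(18,4) = 8568 + 55080 = 63648.
Probability = 63648/376992 = 13/77.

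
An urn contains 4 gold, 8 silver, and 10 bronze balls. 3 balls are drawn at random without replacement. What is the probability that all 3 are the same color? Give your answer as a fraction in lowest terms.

There are C(22,3) = 1540 ways to draw 3 balls.
All same color: C(4,3) + C(8,3) + C(10,3) = 4 + 56 + 120 = 180.
Probability = 180/1540 = 9/77.

9/77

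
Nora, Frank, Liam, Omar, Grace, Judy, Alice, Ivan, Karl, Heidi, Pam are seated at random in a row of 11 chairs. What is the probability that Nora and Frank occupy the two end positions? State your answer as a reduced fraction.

There are 11! = 39916800 arrangements.
Place Nora and Frank at the ends in 2 ways, arrange the remaining 9 in 9! = 362880 ways: 2·362880 = 725760.
Probability = 725760/39916800 = 1/55.

1/55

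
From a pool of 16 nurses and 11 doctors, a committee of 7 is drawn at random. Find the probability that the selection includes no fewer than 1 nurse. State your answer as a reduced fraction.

2690/2691

Total selections: C(27,7) = 888030.
Favorable selections (no fewer than 1 nurse): C(16,1)·C(11,6) + C(16,2)·C(11,5) + C(16,3)·C(11,4) + C(16,4)·C(11,3) + C(16,5)·C(11,2) + C(16,6)·C(11,1) + C(16,7)·C(11,0) = 7392 + 55440 + 184800 + 300300 + 240240 + 88088 + 11440 = 887700.
Probability = 887700/888030 = 2690/2691.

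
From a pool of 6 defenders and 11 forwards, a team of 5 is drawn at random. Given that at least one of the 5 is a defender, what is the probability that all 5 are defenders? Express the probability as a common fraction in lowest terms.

3/2863

Work in counts. Selections with at least one defender: C(17,5) − C(11,5) = 6188 − 462 = 5726.
Of those, selections where all 5 are defenders: C(6,5) = 6.
Conditional probability = 6/5726 = 3/2863.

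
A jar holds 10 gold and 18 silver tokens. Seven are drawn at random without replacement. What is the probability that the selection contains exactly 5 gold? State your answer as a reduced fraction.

1071/32890

There are C(28,7) = 1184040 ways to choose 7 from 28.
Selections with exactly 5 gold: choose 5 of the 10 gold and 2 of the 18 silver, C(10,5)·C(18,2) = 252·153 = 38556.
Probability = 38556/1184040 = 1071/32890.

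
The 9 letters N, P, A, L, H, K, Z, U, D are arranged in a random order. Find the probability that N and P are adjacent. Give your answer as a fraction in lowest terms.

There are 9! = 362880 arrangements.
Treat N and P as a block: 8! arrangements of the blocks × 2 orders within the block = 2·40320 = 80640.
Probability = 80640/362880 = 2/9.

2/9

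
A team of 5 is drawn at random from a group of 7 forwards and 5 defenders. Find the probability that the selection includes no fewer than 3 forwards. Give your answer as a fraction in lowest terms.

There are C(12,5) = 792 ways to choose the 5.
Favorable selections (no fewer than 3 forwards): C(7,3)·C(5,2) + C(7,4)·C(5,1) + C(7,5)·C(5,0) = 350 + 175 + 21 = 546.
Probability = 546/792 = 91/132.

91/132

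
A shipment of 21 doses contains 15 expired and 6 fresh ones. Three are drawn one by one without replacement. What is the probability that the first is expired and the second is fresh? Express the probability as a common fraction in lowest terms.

Multiply the conditional probabilities at each draw: 15/21 · 6/20 = 90/420 = 3/14.

3/14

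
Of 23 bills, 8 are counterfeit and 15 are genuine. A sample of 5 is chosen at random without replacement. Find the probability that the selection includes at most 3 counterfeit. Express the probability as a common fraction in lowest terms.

Total selections: C(23,5) = 33649.
Favorable selections (at most 3 counterfeit): C(8,0)·C(15,5) + C(8,1)·C(15,4) + C(8,2)·C(15,3) + C(8,3)·C(15,2) = 3003 + 10920 + 12740 + 5880 = 32543.
Probability = 32543/33649 = 4649/4807.

4649/4807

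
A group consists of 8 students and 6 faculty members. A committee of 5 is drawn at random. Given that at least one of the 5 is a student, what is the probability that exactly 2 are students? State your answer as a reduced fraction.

140/499

Work in counts. Selections with at least one student: C(14,5) − C(6,5) = 2002 − 6 = 1996.
Of those, selections where exactly 2 are students: C(8,2)·C(6,3) = 28·20 = 560.
Conditional probability = 560/1996 = 140/499.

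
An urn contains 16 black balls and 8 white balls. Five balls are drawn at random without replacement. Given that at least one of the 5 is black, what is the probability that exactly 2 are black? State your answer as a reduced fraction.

60/379

Work in counts. Selections with at least one black: C(24,5) − C(8,5) = 42504 − 56 = 42448.
Of those, selections where exactly 2 are black: C(16,2)·C(8,3) = 120·56 = 6720.
Conditional probability = 6720/42448 = 60/379.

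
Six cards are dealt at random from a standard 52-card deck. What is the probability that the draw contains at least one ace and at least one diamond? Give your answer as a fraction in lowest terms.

There are C(52,6) = 20358520 possible draws.
By inclusion-exclusion on the complements, draws missing all aces or all diamonds: C(48,6) + C(39,6) − C(36,6) = 12271512 + 3262623 − 1947792 = 13586343.
So draws with at least one of each: 20358520 − 13586343 = 6772177, probability 6772177/20358520.

6772177/20358520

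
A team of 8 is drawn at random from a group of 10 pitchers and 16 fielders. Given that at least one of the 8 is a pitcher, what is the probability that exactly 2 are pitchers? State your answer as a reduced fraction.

504/2167

Work in counts. Selections with at least one pitcher: C(26,8) − C(16,8) = 1562275 − 12870 = 1549405.
Of those, selections where exactly 2 are pitchers: C(10,2)·C(16,6) = 45·8008 = 360360.
Conditional probability = 360360/1549405 = 504/2167.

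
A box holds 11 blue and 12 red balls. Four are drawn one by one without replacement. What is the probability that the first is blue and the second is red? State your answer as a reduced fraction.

Multiply the conditional probabilities at each draw: 11/23 · 12/22 = 132/506 = 6/23.

6/23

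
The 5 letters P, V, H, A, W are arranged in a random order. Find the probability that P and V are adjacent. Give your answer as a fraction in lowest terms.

2/5

There are 5! = 120 arrangements.
Treat P and V as a block: 4! arrangements of the blocks × 2 orders within the block = 2·24 = 48.
Probability = 48/120 = 2/5.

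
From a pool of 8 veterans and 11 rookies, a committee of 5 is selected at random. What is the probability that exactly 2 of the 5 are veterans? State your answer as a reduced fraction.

The sample space is all 5-subsets of the 19: C(19,5) = 11628.
Selections with exactly 2 veterans: choose 2 of the 8 veterans and 3 of the 11 rookies, C(8,2)·C(11,3) = 28·165 = 4620.
Probability = 4620/11628 = 385/969.

385/969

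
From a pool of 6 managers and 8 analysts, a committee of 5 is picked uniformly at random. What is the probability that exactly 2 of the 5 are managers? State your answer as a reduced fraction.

60/143

There are C(14,5) = 2002 ways to choose 5 from 14.
Selections with exactly 2 managers: choose 2 of the 6 managers and 3 of the 8 analysts, C(6,2)·C(8,3) = 15·56 = 840.
Probability = 840/2002 = 60/143.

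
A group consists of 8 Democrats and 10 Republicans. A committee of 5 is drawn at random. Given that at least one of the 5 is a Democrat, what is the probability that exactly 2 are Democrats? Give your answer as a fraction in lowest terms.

Work in counts. Selections with at least one Democrat: C(18,5) − C(10,5) = 8568 − 252 = 8316.
Of those, selections where exactly 2 are Democrats: C(8,2)·C(10,3) = 28·120 = 3360.
Conditional probability = 3360/8316 = 40/99.

40/99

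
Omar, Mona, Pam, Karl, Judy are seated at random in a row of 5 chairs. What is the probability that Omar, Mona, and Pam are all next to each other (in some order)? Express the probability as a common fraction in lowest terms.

There are 5! = 120 arrangements.
Treat the three as one block: 3! placements × 3! orders within the block = 6·6 = 36.
Probability = 36/120 = 3/10.

3/10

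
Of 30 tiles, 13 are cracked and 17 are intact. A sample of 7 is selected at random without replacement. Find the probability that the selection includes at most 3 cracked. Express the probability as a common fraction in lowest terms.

Total selections: C(30,7) = 2035800.
Favorable selections (at most 3 cracked): C(13,0)·C(17,7) + C(13,1)·C(17,6) + C(13,2)·C(17,5) + C(13,3)·C(17,4) = 19448 + 160888 + 482664 + 680680 = 1343680.
Probability = 1343680/2035800 = 2584/3915.

2584/3915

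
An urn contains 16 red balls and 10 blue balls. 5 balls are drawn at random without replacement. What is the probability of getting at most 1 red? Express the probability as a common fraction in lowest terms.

903/16445

There are C(26,5) = 65780 ways to choose the 5.
Favorable selections (at most 1 red): C(16,0)·C(10,5) + C(16,1)·C(10,4) = 252 + 3360 = 3612.
Probability = 3612/65780 = 903/16445.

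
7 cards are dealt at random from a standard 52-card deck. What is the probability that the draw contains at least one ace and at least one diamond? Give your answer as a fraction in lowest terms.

There are C(52,7) = 133784560 possible draws.
By inclusion-exclusion on the complements, draws missing all aces or all diamonds: C(48,7) + C(39,7) − C(36,7) = 73629072 + 15380937 − 8347680 = 80662329.
So draws with at least one of each: 133784560 − 80662329 = 53122231, probability 53122231/133784560.

53122231/133784560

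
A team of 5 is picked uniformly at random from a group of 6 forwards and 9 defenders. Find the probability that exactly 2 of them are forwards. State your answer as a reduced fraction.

There are C(15,5) = 3003 ways to choose 5 from 15.
Selections with exactly 2 forwards: choose 2 of the 6 forwards and 3 of the 9 defenders, C(6,2)·C(9,3) = 15·84 = 1260.
Probability = 1260/3003 = 60/143.

60/143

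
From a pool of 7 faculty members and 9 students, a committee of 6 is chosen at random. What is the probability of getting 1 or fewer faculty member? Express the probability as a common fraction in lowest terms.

Total selections: C(16,6) = 8008.
Favorable selections (1 or fewer faculty member): C(7,0)·C(9,6) + C(7,1)·C(9,5) = 84 + 882 = 966.
Probability = 966/8008 = 69/572.

69/572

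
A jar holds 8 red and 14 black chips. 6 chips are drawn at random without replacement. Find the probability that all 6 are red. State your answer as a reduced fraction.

There are C(22,6) = 74613 possible selections.
Selections with all red: C(8,6) = 28.
Probability = 28/74613 = 4/10659.

4/10659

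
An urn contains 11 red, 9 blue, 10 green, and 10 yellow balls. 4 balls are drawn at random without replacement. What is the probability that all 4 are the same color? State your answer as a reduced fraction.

438/45695

There are C(40,4) = 91390 ways to draw 4 balls.
All same color: C(11,4) + C(9,4) + C(10,4) + C(10,4) = 330 + 126 + 210 + 210 = 876.
Probability = 876/91390 = 438/45695.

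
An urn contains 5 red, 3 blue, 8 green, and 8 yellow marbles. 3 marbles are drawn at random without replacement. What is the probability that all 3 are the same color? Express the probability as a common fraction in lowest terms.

123/2024

There are C(24,3) = 2024 ways to draw 3 marbles.
All same color: C(5,3) + C(3,3) + C(8,3) + C(8,3) = 10 + 1 + 56 + 56 = 123.
Probability = 123/2024.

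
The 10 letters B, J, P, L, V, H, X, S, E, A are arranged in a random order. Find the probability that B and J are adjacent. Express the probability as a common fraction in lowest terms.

There are 10! = 3628800 arrangements.
Treat B and J as a block: 9! arrangements of the blocks × 2 orders within the block = 2·362880 = 725760.
Probability = 725760/3628800 = 1/5.

1/5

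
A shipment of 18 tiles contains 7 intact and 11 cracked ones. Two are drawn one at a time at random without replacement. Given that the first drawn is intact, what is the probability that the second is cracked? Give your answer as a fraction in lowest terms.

After removing one intact, 17 remain: 6 intact and 11 cracked.
So the probability the next is cracked is 11/17.

11/17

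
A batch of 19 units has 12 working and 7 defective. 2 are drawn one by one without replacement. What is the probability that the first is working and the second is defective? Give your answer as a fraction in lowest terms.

Multiply the conditional probabilities at each draw: 12/19 · 7/18 = 84/342 = 14/57.

14/57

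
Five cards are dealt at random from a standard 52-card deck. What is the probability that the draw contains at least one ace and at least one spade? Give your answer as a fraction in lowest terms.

229297/866320

There are C(52,5) = 2598960 possible draws.
By inclusion-exclusion on the complements, draws missing all aces or all spades: C(48,5) + C(39,5) − C(36,5) = 1712304 + 575757 − 376992 = 1911069.
So draws with at least one of each: 2598960 − 1911069 = 687891, probability 687891/2598960 = 229297/866320.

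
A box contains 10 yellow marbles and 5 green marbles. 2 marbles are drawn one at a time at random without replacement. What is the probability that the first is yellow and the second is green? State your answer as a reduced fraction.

Multiply the conditional probabilities at each draw: 10/15 · 5/14 = 50/210 = 5/21.

5/21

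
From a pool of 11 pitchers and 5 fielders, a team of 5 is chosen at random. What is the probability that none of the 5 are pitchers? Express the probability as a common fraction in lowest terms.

There are C(16,5) = 4368 possible selections.
Selections with no pitchers (all fielders): C(5,5) = 1.
Probability = 1/4368.

1/4368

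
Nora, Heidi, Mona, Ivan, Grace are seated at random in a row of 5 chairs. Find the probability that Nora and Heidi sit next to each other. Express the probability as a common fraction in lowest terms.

There are 5! = 120 arrangements.
Treat Nora and Heidi as a block: 4! arrangements of the blocks × 2 orders within the block = 2·24 = 48.
Probability = 48/120 = 2/5.

2/5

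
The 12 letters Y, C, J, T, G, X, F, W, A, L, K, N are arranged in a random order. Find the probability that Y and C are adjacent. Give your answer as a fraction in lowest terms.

There are 12! = 479001600 arrangements.
Treat Y and C as a block: 11! arrangements of the blocks × 2 orders within the block = 2·39916800 = 79833600.
Probability = 79833600/479001600 = 1/6.

1/6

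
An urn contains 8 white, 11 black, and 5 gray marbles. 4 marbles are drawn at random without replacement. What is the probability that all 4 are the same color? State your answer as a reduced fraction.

There are C(24,4) = 10626 ways to draw 4 marbles.
All same color: C(8,4) + C(11,4) + C(5,4) = 70 + 330 + 5 = 405.
Probability = 405/10626 = 135/3542.

135/3542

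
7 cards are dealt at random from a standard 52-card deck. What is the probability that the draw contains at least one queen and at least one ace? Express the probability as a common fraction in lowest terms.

There are C(52,7) = 133784560 possible draws.
By inclusion-exclusion on the complements, draws missing all queens or all aces: C(48,7) + C(48,7) − C(44,7) = 73629072 + 73629072 − 38320568 = 108937576.
So draws with at least one of each: 133784560 − 108937576 = 24846984, probability 24846984/133784560 = 3105873/16723070.

3105873/16723070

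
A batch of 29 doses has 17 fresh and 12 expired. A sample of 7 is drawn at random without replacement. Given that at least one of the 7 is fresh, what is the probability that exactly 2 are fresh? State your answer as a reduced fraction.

Work in counts. Selections with at least one fresh: C(29,7) − C(12,7) = 1560780 − 792 = 1559988.
Of those, selections where exactly 2 are fresh: C(17,2)·C(12,5) = 136·792 = 107712.
Conditional probability = 107712/1559988 = 176/2549.

176/2549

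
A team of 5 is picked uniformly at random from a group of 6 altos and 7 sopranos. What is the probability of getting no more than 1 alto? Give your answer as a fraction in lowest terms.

7/39

Total selections: C(13,5) = 1287.
Favorable selections (no more than 1 alto): C(6,0)·C(7,5) + C(6,1)·C(7,4) = 21 + 210 = 231.
Probability = 231/1287 = 7/39.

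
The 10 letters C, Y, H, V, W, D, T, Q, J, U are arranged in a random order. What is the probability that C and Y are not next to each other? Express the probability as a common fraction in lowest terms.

There are 10! = 3628800 arrangements.
Arrangements with C and Y adjacent: 2·9! = 725760.
So not adjacent: 3628800 − 725760 = 2903040, probability 2903040/3628800 = 4/5.

4/5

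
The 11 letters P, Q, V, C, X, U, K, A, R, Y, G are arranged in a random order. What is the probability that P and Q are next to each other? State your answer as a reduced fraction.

There are 11! = 39916800 arrangements.
Treat P and Q as a block: 10! arrangements of the blocks × 2 orders within the block = 2·3628800 = 7257600.
Probability = 7257600/39916800 = 2/11.

2/11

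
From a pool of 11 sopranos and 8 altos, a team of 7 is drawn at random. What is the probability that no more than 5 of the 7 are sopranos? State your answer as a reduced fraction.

There are C(19,7) = 50388 ways to choose the 7.
Count the complement (more than 5 sopranos): C(11,6)·C(8,1) + C(11,7)·C(8,0) = 3696 + 330 = 4026.
Probability = 1 − 4026/50388 = 46362/50388 = 7727/8398.

7727/8398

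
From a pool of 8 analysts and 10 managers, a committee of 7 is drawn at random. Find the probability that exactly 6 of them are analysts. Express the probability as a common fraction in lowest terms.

The sample space is all 7-subsets of the 18: C(18,7) = 31824.
Selections with exactly 6 analysts: choose 6 of the 8 analysts and 1 of the 10 managers, C(8,6)·C(10,1) = 28·10 = 280.
Probability = 280/31824 = 35/3978.

35/3978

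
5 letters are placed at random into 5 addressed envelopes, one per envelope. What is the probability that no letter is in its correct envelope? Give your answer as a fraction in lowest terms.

There are 5! = 120 assignments.
By inclusion-exclusion, assignments with no fixed points: C(5,0)·5! − C(5,1)·4! + C(5,2)·3! − C(5,3)·2! + C(5,4)·1! − C(5,5)·0! = 44.
Probability = 44/120 = 11/30.

11/30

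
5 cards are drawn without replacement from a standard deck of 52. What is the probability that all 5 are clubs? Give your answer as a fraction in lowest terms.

There are C(52,5) = 2598960 possible 5-card hands.
Hands that are all clubs: C(13,5) = 1287.
Probability = 1287/2598960 = 33/66640.

33/66640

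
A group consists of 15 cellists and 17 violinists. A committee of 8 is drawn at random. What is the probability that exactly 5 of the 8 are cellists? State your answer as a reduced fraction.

There are C(32,8) = 10518300 ways to choose 8 from 32.
Selections with exactly 5 cellists: choose 5 of the 15 cellists and 3 of the 17 violinists, C(15,5)·C(17,3) = 3003·680 = 2042040.
Probability = 2042040/10518300 = 2618/13485.

2618/13485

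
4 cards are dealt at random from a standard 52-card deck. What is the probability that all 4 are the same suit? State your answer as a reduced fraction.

44/4165

There are C(52,4) = 270725 possible 4-card hands.
Hands of one suit: 4 suits × C(13,4) = 4·715 = 2860.
Probability = 2860/270725 = 44/4165.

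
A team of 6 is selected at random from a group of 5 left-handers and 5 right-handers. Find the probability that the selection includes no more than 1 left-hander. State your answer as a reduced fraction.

There are C(10,6) = 210 ways to choose the 6.
Favorable selections (no more than 1 left-hander): C(5,1)·C(5,5) = 5.
Probability = 5/210 = 1/42.

1/42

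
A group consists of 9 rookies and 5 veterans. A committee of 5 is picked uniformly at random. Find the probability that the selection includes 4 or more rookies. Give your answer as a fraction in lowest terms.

Total selections: C(14,5) = 2002.
Favorable selections (4 or more rookies): C(9,4)·C(5,1) + C(9,5)·C(5,0) = 630 + 126 = 756.
Probability = 756/2002 = 54/143.

54/143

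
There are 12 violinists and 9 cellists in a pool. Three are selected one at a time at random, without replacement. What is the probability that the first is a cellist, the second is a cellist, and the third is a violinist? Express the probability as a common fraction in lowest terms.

Multiply the conditional probabilities at each draw: 9/21 · 8/20 · 12/19 = 864/7980 = 72/665.

72/665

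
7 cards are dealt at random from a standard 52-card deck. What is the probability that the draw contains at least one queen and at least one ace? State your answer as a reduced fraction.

3105873/16723070

There are C(52,7) = 133784560 possible draws.
By inclusion-exclusion on the complements, draws missing all queens or all aces: C(48,7) + C(48,7) − C(44,7) = 73629072 + 73629072 − 38320568 = 108937576.
So draws with at least one of each: 133784560 − 108937576 = 24846984, probability 24846984/133784560 = 3105873/16723070.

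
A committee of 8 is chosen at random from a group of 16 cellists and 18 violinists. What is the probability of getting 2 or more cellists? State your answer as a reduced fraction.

57527/59334

Total selections: C(34,8) = 18156204.
Favorable selections (2 or more cellists): C(16,2)·C(18,6) + C(16,3)·C(18,5) + C(16,4)·C(18,4) + C(16,5)·C(18,3) + C(16,6)·C(18,2) + C(16,7)·C(18,1) + C(16,8)·C(18,0) = 2227680 + 4798080 + 5569200 + 3564288 + 1225224 + 205920 + 12870 = 17603262.
Probability = 17603262/18156204 = 57527/59334.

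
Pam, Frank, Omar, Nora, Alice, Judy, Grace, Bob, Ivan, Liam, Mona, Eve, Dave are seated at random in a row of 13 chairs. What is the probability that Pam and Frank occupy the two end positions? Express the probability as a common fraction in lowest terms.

There are 13! = 6227020800 arrangements.
Place Pam and Frank at the ends in 2 ways, arrange the remaining 11 in 11! = 39916800 ways: 2·39916800 = 79833600.
Probability = 79833600/6227020800 = 1/78.

1/78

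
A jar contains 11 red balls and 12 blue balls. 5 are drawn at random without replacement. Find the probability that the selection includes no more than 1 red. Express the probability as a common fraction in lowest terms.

81/437

Total selections: C(23,5) = 33649.
Favorable selections (no more than 1 red): C(11,0)·C(12,5) + C(11,1)·C(12,4) = 792 + 5445 = 6237.
Probability = 6237/33649 = 81/437.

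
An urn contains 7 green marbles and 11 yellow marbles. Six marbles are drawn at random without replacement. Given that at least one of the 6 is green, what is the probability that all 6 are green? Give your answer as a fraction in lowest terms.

1/2586

Work in counts. Selections with at least one green: C(18,6) − C(11,6) = 18564 − 462 = 18102.
Of those, selections where all 6 are green: C(7,6) = 7.
Conditional probability = 7/18102 = 1/2586.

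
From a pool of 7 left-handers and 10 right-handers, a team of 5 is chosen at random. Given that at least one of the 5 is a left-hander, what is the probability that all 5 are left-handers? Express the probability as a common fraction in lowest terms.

Work in counts. Selections with at least one left-hander: C(17,5) − C(10,5) = 6188 − 252 = 5936.
Of those, selections where all 5 are left-handers: C(7,5) = 21.
Conditional probability = 21/5936 = 3/848.

3/848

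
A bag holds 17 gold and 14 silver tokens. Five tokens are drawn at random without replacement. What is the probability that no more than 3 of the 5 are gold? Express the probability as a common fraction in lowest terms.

18629/24273

There are C(31,5) = 169911 ways to choose the 5.
Count the complement (more than 3 gold): C(17,4)·C(14,1) + C(17,5)·C(14,0) = 33320 + 6188 = 39508.
Probability = 1 − 39508/169911 = 130403/169911 = 18629/24273.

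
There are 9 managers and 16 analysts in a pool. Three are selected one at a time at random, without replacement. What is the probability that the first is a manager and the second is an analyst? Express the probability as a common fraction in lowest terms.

Multiply the conditional probabilities at each draw: 9/25 · 16/24 = 144/600 = 6/25.

6/25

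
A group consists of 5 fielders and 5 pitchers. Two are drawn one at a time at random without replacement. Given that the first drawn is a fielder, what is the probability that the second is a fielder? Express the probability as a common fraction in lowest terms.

4/9

After removing one fielder, 9 remain: 4 fielders and 5 pitchers.
So the probability the next is a fielder is 4/9.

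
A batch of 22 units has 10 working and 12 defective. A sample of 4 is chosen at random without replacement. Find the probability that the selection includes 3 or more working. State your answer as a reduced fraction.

30/133

There are C(22,4) = 7315 ways to choose the 4.
Favorable selections (3 or more working): C(10,3)·C(12,1) + C(10,4)·C(12,0) = 1440 + 210 = 1650.
Probability = 1650/7315 = 30/133.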